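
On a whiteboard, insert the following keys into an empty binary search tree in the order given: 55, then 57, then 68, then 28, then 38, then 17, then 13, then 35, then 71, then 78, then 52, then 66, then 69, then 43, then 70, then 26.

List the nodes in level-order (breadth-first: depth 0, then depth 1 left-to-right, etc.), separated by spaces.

55 28 57 17 38 68 13 26 35 52 66 71 43 69 78 70

55: root
57: right child of 55 (depth 1)
68: right child of 57 (depth 2)
28: left child of 55 (depth 1)
38: right child of 28 (depth 2)
17: left child of 28 (depth 2)
13: left child of 17 (depth 3)
35: left child of 38 (depth 3)
71: right child of 68 (depth 3)
78: right child of 71 (depth 4)
52: right child of 38 (depth 3)
66: left child of 68 (depth 3)
69: left child of 71 (depth 4)
43: left child of 52 (depth 4)
70: right child of 69 (depth 5)
26: right child of 17 (depth 3)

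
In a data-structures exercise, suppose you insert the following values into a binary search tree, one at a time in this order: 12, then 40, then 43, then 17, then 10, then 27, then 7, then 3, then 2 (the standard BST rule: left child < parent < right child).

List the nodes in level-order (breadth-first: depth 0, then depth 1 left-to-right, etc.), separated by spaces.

12 10 40 7 17 43 3 27 2

12: root
40: right child of 12 (depth 1)
43: right child of 40 (depth 2)
17: left child of 40 (depth 2)
10: left child of 12 (depth 1)
27: right child of 17 (depth 3)
7: left child of 10 (depth 2)
3: left child of 7 (depth 3)
2: left child of 3 (depth 4)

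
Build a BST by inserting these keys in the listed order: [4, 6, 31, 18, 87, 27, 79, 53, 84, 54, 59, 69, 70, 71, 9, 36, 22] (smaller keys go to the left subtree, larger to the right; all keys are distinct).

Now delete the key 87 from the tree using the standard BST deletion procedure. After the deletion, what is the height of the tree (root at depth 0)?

Resulting structure (node: left, right):
  4: L=–, R=6
  6: L=–, R=31
  31: L=18, R=87
  18: L=9, R=27
  87: L=79, R=–
  27: L=22, R=–
  79: L=53, R=84
  53: L=36, R=54
  84: L=–, R=–
  54: L=–, R=59
  59: L=–, R=69
  69: L=–, R=70
  70: L=–, R=71
  71: L=–, R=–
  9: L=–, R=–
  36: L=–, R=–
  22: L=–, R=–

Delete 87 (at most one child — splice it out).
After deletion, deepest node is 71 at depth 9.

9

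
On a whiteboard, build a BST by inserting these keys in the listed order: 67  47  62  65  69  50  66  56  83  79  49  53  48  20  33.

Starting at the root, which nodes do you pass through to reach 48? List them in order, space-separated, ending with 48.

67 47 62 50 49 48

Resulting structure (node: left, right):
  67: L=47, R=69
  47: L=20, R=62
  62: L=50, R=65
  65: L=–, R=66
  69: L=–, R=83
  50: L=49, R=56
  66: L=–, R=–
  56: L=53, R=–
  83: L=79, R=–
  79: L=–, R=–
  49: L=48, R=–
  53: L=–, R=–
  48: L=–, R=–
  20: L=–, R=33
  33: L=–, R=–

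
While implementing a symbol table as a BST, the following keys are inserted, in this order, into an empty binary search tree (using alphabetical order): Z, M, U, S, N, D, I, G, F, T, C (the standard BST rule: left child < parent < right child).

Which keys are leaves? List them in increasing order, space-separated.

C F N T

Z: root
M: left child of Z (depth 1)
U: right child of M (depth 2)
S: left child of U (depth 3)
N: left child of S (depth 4)
D: left child of M (depth 2)
I: right child of D (depth 3)
G: left child of I (depth 4)
F: left child of G (depth 5)
T: right child of S (depth 4)
C: left child of D (depth 3)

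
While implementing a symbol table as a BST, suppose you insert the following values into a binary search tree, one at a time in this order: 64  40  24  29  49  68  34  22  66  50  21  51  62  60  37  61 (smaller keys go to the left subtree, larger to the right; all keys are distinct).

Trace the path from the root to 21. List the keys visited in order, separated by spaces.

64 40 24 22 21

64: root
40: left child of 64 (depth 1)
24: left child of 40 (depth 2)
29: right child of 24 (depth 3)
49: right child of 40 (depth 2)
68: right child of 64 (depth 1)
34: right child of 29 (depth 4)
22: left child of 24 (depth 3)
66: left child of 68 (depth 2)
50: right child of 49 (depth 3)
21: left child of 22 (depth 4)
51: right child of 50 (depth 4)
62: right child of 51 (depth 5)
60: left child of 62 (depth 6)
37: right child of 34 (depth 5)
61: right child of 60 (depth 7)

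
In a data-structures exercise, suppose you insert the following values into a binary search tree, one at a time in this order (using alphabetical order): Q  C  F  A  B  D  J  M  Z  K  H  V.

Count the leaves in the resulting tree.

5

Q: root
C: left child of Q (depth 1)
F: right child of C (depth 2)
A: left child of C (depth 2)
B: right child of A (depth 3)
D: left child of F (depth 3)
J: right child of F (depth 3)
M: right child of J (depth 4)
Z: right child of Q (depth 1)
K: left child of M (depth 5)
H: left child of J (depth 4)
V: left child of Z (depth 2)

Leaves: B, D, H, K, V — 5 in total.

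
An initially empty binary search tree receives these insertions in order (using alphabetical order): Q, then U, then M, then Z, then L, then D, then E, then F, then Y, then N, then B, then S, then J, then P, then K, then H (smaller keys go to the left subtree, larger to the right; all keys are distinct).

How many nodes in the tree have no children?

6

Q: root
U: right child of Q (depth 1)
M: left child of Q (depth 1)
Z: right child of U (depth 2)
L: left child of M (depth 2)
D: left child of L (depth 3)
E: right child of D (depth 4)
F: right child of E (depth 5)
Y: left child of Z (depth 3)
N: right child of M (depth 2)
B: left child of D (depth 4)
S: left child of U (depth 2)
J: right child of F (depth 6)
P: right child of N (depth 3)
K: right child of J (depth 7)
H: left child of J (depth 7)

Leaves: B, H, K, P, S, Y — 6 in total.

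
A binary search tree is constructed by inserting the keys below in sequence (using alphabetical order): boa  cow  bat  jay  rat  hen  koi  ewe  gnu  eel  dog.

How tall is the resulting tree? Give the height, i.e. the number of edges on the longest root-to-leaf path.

boa: root
cow: right child of boa (depth 1)
bat: left child of boa (depth 1)
jay: right child of cow (depth 2)
rat: right child of jay (depth 3)
hen: left child of jay (depth 3)
koi: left child of rat (depth 4)
ewe: left child of hen (depth 4)
gnu: right child of ewe (depth 5)
eel: left child of ewe (depth 5)
dog: left child of eel (depth 6)

The deepest node is dog at depth 6.

6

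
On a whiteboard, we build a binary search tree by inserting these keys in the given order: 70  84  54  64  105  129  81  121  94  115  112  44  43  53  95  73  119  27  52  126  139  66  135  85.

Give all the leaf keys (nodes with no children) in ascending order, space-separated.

27 52 66 73 85 95 112 119 126 135

Resulting structure (node: left, right):
  70: L=54, R=84
  84: L=81, R=105
  54: L=44, R=64
  64: L=–, R=66
  105: L=94, R=129
  129: L=121, R=139
  81: L=73, R=–
  121: L=115, R=126
  94: L=85, R=95
  115: L=112, R=119
  112: L=–, R=–
  44: L=43, R=53
  43: L=27, R=–
  53: L=52, R=–
  95: L=–, R=–
  73: L=–, R=–
  119: L=–, R=–
  27: L=–, R=–
  52: L=–, R=–
  126: L=–, R=–
  139: L=135, R=–
  66: L=–, R=–
  135: L=–, R=–
  85: L=–, R=–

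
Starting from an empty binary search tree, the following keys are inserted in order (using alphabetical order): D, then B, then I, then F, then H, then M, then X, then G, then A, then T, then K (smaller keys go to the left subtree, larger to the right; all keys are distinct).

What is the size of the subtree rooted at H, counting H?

2

Insert D: tree is empty, so D becomes the root.
Insert B: B < D → go left. Place as left child of D.
Insert I: I > D → go right. Place as right child of D.
Insert F: F > D → go right; F < I → go left. Place as left child of I.
Insert H: H > D → go right; H < I → go left; H > F → go right. Place as right child of F.
Insert M: M > D → go right; M > I → go right. Place as right child of I.
Insert X: X > D → go right; X > I → go right; X > M → go right. Place as right child of M.
Insert G: G > D → go right; G < I → go left; G > F → go right; G < H → go left. Place as left child of H.
Insert A: A < D → go left; A < B → go left. Place as left child of B.
Insert T: T > D → go right; T > I → go right; T > M → go right; T < X → go left. Place as left child of X.
Insert K: K > D → go right; K > I → go right; K < M → go left. Place as left child of M.

Subtree rooted at H contains: H, G — 2 nodes.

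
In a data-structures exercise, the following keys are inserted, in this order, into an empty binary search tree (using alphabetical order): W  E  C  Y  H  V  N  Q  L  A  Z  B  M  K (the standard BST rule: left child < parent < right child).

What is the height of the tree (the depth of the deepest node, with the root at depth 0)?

W: root
E: left child of W (depth 1)
C: left child of E (depth 2)
Y: right child of W (depth 1)
H: right child of E (depth 2)
V: right child of H (depth 3)
N: left child of V (depth 4)
Q: right child of N (depth 5)
L: left child of N (depth 5)
A: left child of C (depth 3)
Z: right child of Y (depth 2)
B: right child of A (depth 4)
M: right child of L (depth 6)
K: left child of L (depth 6)

The deepest node is M at depth 6.

6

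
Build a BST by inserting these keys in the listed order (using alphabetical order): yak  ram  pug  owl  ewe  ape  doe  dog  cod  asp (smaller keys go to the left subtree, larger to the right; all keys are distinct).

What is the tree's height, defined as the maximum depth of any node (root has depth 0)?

8

Insert yak: tree is empty, so yak becomes the root.
Insert ram: ram < yak → go left. Place as left child of yak.
Insert pug: pug < yak → go left; pug < ram → go left. Place as left child of ram.
Insert owl: owl < yak → go left; owl < ram → go left; owl < pug → go left. Place as left child of pug.
Insert ewe: ewe < yak → go left; ewe < ram → go left; ewe < pug → go left; ewe < owl → go left. Place as left child of owl.
Insert ape: ape < yak → go left; ape < ram → go left; ape < pug → go left; ape < owl → go left; ape < ewe → go left. Place as left child of ewe.
Insert doe: doe < yak → go left; doe < ram → go left; doe < pug → go left; doe < owl → go left; doe < ewe → go left; doe > ape → go right. Place as right child of ape.
Insert dog: dog < yak → go left; dog < ram → go left; dog < pug → go left; dog < owl → go left; dog < ewe → go left; dog > ape → go right; dog > doe → go right. Place as right child of doe.
Insert cod: cod < yak → go left; cod < ram → go left; cod < pug → go left; cod < owl → go left; cod < ewe → go left; cod > ape → go right; cod < doe → go left. Place as left child of doe.
Insert asp: asp < yak → go left; asp < ram → go left; asp < pug → go left; asp < owl → go left; asp < ewe → go left; asp > ape → go right; asp < doe → go left; asp < cod → go left. Place as left child of cod.

The deepest node is asp at depth 8.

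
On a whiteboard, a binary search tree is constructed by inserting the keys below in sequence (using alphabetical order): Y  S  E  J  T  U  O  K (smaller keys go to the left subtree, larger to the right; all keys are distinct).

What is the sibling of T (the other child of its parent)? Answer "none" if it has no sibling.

E

Insert Y: tree is empty, so Y becomes the root.
Insert S: S < Y → go left. Place as left child of Y.
Insert E: E < Y → go left; E < S → go left. Place as left child of S.
Insert J: J < Y → go left; J < S → go left; J > E → go right. Place as right child of E.
Insert T: T < Y → go left; T > S → go right. Place as right child of S.
Insert U: U < Y → go left; U > S → go right; U > T → go right. Place as right child of T.
Insert O: O < Y → go left; O < S → go left; O > E → go right; O > J → go right. Place as right child of J.
Insert K: K < Y → go left; K < S → go left; K > E → go right; K > J → go right; K < O → go left. Place as left child of O.

T's parent is S; the other child of S is E.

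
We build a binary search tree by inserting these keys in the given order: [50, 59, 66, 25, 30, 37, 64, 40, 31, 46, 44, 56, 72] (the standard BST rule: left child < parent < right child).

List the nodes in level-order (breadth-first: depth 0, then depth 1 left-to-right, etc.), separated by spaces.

Insert 50: tree is empty, so 50 becomes the root.
Insert 59: 59 > 50 → go right. Place as right child of 50.
Insert 66: 66 > 50 → go right; 66 > 59 → go right. Place as right child of 59.
Insert 25: 25 < 50 → go left. Place as left child of 50.
Insert 30: 30 < 50 → go left; 30 > 25 → go right. Place as right child of 25.
Insert 37: 37 < 50 → go left; 37 > 25 → go right; 37 > 30 → go right. Place as right child of 30.
Insert 64: 64 > 50 → go right; 64 > 59 → go right; 64 < 66 → go left. Place as left child of 66.
Insert 40: 40 < 50 → go left; 40 > 25 → go right; 40 > 30 → go right; 40 > 37 → go right. Place as right child of 37.
Insert 31: 31 < 50 → go left; 31 > 25 → go right; 31 > 30 → go right; 31 < 37 → go left. Place as left child of 37.
Insert 46: 46 < 50 → go left; 46 > 25 → go right; 46 > 30 → go right; 46 > 37 → go right; 46 > 40 → go right. Place as right child of 40.
Insert 44: 44 < 50 → go left; 44 > 25 → go right; 44 > 30 → go right; 44 > 37 → go right; 44 > 40 → go right; 44 < 46 → go left. Place as left child of 46.
Insert 56: 56 > 50 → go right; 56 < 59 → go left. Place as left child of 59.
Insert 72: 72 > 50 → go right; 72 > 59 → go right; 72 > 66 → go right. Place as right child of 66.

50 25 59 30 56 66 37 64 72 31 40 46 44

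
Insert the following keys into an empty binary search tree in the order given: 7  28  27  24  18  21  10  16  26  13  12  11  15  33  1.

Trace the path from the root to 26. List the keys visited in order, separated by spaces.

7 28 27 24 26

Resulting structure (node: left, right):
  7: L=1, R=28
  28: L=27, R=33
  27: L=24, R=–
  24: L=18, R=26
  18: L=10, R=21
  21: L=–, R=–
  10: L=–, R=16
  16: L=13, R=–
  26: L=–, R=–
  13: L=12, R=15
  12: L=11, R=–
  11: L=–, R=–
  15: L=–, R=–
  33: L=–, R=–
  1: L=–, R=–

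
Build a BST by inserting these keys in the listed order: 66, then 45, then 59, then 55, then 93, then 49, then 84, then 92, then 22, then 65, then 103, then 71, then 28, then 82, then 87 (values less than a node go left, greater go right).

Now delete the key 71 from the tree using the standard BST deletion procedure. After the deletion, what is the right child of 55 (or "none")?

none

66: root
45: left child of 66 (depth 1)
59: right child of 45 (depth 2)
55: left child of 59 (depth 3)
93: right child of 66 (depth 1)
49: left child of 55 (depth 4)
84: left child of 93 (depth 2)
92: right child of 84 (depth 3)
22: left child of 45 (depth 2)
65: right child of 59 (depth 3)
103: right child of 93 (depth 2)
71: left child of 84 (depth 3)
28: right child of 22 (depth 3)
82: right child of 71 (depth 4)
87: left child of 92 (depth 4)

Delete 71 (at most one child — splice it out).
After deletion, 55's right child: none.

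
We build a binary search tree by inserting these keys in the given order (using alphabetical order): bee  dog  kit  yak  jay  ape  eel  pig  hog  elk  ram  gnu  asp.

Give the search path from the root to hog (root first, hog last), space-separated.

bee dog kit jay eel hog

Insert bee: tree is empty, so bee becomes the root.
Insert dog: dog > bee → go right. Place as right child of bee.
Insert kit: kit > bee → go right; kit > dog → go right. Place as right child of dog.
Insert yak: yak > bee → go right; yak > dog → go right; yak > kit → go right. Place as right child of kit.
Insert jay: jay > bee → go right; jay > dog → go right; jay < kit → go left. Place as left child of kit.
Insert ape: ape < bee → go left. Place as left child of bee.
Insert eel: eel > bee → go right; eel > dog → go right; eel < kit → go left; eel < jay → go left. Place as left child of jay.
Insert pig: pig > bee → go right; pig > dog → go right; pig > kit → go right; pig < yak → go left. Place as left child of yak.
Insert hog: hog > bee → go right; hog > dog → go right; hog < kit → go left; hog < jay → go left; hog > eel → go right. Place as right child of eel.
Insert elk: elk > bee → go right; elk > dog → go right; elk < kit → go left; elk < jay → go left; elk > eel → go right; elk < hog → go left. Place as left child of hog.
Insert ram: ram > bee → go right; ram > dog → go right; ram > kit → go right; ram < yak → go left; ram > pig → go right. Place as right child of pig.
Insert gnu: gnu > bee → go right; gnu > dog → go right; gnu < kit → go left; gnu < jay → go left; gnu > eel → go right; gnu < hog → go left; gnu > elk → go right. Place as right child of elk.
Insert asp: asp < bee → go left; asp > ape → go right. Place as right child of ape.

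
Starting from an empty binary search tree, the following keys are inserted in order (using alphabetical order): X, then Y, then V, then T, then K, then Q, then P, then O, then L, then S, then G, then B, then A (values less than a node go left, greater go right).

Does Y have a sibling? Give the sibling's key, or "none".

X: root
Y: right child of X (depth 1)
V: left child of X (depth 1)
T: left child of V (depth 2)
K: left child of T (depth 3)
Q: right child of K (depth 4)
P: left child of Q (depth 5)
O: left child of P (depth 6)
L: left child of O (depth 7)
S: right child of Q (depth 5)
G: left child of K (depth 4)
B: left child of G (depth 5)
A: left child of B (depth 6)

Y's parent is X; the other child of X is V.

V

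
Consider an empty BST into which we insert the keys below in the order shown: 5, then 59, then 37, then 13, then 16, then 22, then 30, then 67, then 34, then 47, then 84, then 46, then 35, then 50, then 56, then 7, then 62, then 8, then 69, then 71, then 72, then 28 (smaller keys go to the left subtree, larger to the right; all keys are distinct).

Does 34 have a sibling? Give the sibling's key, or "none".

Insert 5: tree is empty, so 5 becomes the root.
Insert 59: 59 > 5 → go right. Place as right child of 5.
Insert 37: 37 > 5 → go right; 37 < 59 → go left. Place as left child of 59.
Insert 13: 13 > 5 → go right; 13 < 59 → go left; 13 < 37 → go left. Place as left child of 37.
Insert 16: 16 > 5 → go right; 16 < 59 → go left; 16 < 37 → go left; 16 > 13 → go right. Place as right child of 13.
Insert 22: 22 > 5 → go right; 22 < 59 → go left; 22 < 37 → go left; 22 > 13 → go right; 22 > 16 → go right. Place as right child of 16.
Insert 30: 30 > 5 → go right; 30 < 59 → go left; 30 < 37 → go left; 30 > 13 → go right; 30 > 16 → go right; 30 > 22 → go right. Place as right child of 22.
Insert 67: 67 > 5 → go right; 67 > 59 → go right. Place as right child of 59.
Insert 34: 34 > 5 → go right; 34 < 59 → go left; 34 < 37 → go left; 34 > 13 → go right; 34 > 16 → go right; 34 > 22 → go right; 34 > 30 → go right. Place as right child of 30.
Insert 47: 47 > 5 → go right; 47 < 59 → go left; 47 > 37 → go right. Place as right child of 37.
Insert 84: 84 > 5 → go right; 84 > 59 → go right; 84 > 67 → go right. Place as right child of 67.
Insert 46: 46 > 5 → go right; 46 < 59 → go left; 46 > 37 → go right; 46 < 47 → go left. Place as left child of 47.
Insert 35: 35 > 5 → go right; 35 < 59 → go left; 35 < 37 → go left; 35 > 13 → go right; 35 > 16 → go right; 35 > 22 → go right; 35 > 30 → go right; 35 > 34 → go right. Place as right child of 34.
Insert 50: 50 > 5 → go right; 50 < 59 → go left; 50 > 37 → go right; 50 > 47 → go right. Place as right child of 47.
Insert 56: 56 > 5 → go right; 56 < 59 → go left; 56 > 37 → go right; 56 > 47 → go right; 56 > 50 → go right. Place as right child of 50.
Insert 7: 7 > 5 → go right; 7 < 59 → go left; 7 < 37 → go left; 7 < 13 → go left. Place as left child of 13.
Insert 62: 62 > 5 → go right; 62 > 59 → go right; 62 < 67 → go left. Place as left child of 67.
Insert 8: 8 > 5 → go right; 8 < 59 → go left; 8 < 37 → go left; 8 < 13 → go left; 8 > 7 → go right. Place as right child of 7.
Insert 69: 69 > 5 → go right; 69 > 59 → go right; 69 > 67 → go right; 69 < 84 → go left. Place as left child of 84.
Insert 71: 71 > 5 → go right; 71 > 59 → go right; 71 > 67 → go right; 71 < 84 → go left; 71 > 69 → go right. Place as right child of 69.
Insert 72: 72 > 5 → go right; 72 > 59 → go right; 72 > 67 → go right; 72 < 84 → go left; 72 > 69 → go right; 72 > 71 → go right. Place as right child of 71.
Insert 28: 28 > 5 → go right; 28 < 59 → go left; 28 < 37 → go left; 28 > 13 → go right; 28 > 16 → go right; 28 > 22 → go right; 28 < 30 → go left. Place as left child of 30.

34's parent is 30; the other child of 30 is 28.

28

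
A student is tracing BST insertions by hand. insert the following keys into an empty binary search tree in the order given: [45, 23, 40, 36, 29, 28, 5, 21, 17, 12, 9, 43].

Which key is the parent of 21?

Resulting structure (node: left, right):
  45: L=23, R=–
  23: L=5, R=40
  40: L=36, R=43
  36: L=29, R=–
  29: L=28, R=–
  28: L=–, R=–
  5: L=–, R=21
  21: L=17, R=–
  17: L=12, R=–
  12: L=9, R=–
  9: L=–, R=–
  43: L=–, R=–

5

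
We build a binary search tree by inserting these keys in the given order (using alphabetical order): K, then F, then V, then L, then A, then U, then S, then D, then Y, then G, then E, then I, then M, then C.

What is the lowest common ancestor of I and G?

Insert K: tree is empty, so K becomes the root.
Insert F: F < K → go left. Place as left child of K.
Insert V: V > K → go right. Place as right child of K.
Insert L: L > K → go right; L < V → go left. Place as left child of V.
Insert A: A < K → go left; A < F → go left. Place as left child of F.
Insert U: U > K → go right; U < V → go left; U > L → go right. Place as right child of L.
Insert S: S > K → go right; S < V → go left; S > L → go right; S < U → go left. Place as left child of U.
Insert D: D < K → go left; D < F → go left; D > A → go right. Place as right child of A.
Insert Y: Y > K → go right; Y > V → go right. Place as right child of V.
Insert G: G < K → go left; G > F → go right. Place as right child of F.
Insert E: E < K → go left; E < F → go left; E > A → go right; E > D → go right. Place as right child of D.
Insert I: I < K → go left; I > F → go right; I > G → go right. Place as right child of G.
Insert M: M > K → go right; M < V → go left; M > L → go right; M < U → go left; M < S → go left. Place as left child of S.
Insert C: C < K → go left; C < F → go left; C > A → go right; C < D → go left. Place as left child of D.

Path to I: K → F → G → I
Path to G: K → F → G
G lies on both paths and is an ancestor of the other node.

G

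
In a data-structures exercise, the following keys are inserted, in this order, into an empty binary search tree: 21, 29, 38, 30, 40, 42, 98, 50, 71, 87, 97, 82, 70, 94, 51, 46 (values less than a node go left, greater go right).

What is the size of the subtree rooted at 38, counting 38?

21: root
29: right child of 21 (depth 1)
38: right child of 29 (depth 2)
30: left child of 38 (depth 3)
40: right child of 38 (depth 3)
42: right child of 40 (depth 4)
98: right child of 42 (depth 5)
50: left child of 98 (depth 6)
71: right child of 50 (depth 7)
87: right child of 71 (depth 8)
97: right child of 87 (depth 9)
82: left child of 87 (depth 9)
70: left child of 71 (depth 8)
94: left child of 97 (depth 10)
51: left child of 70 (depth 9)
46: left child of 50 (depth 7)

Subtree rooted at 38 contains: 38, 30, 40, 42, 98, 50, 46, 71, 70, 51, 87, 82, 97, 94 — 14 nodes.

14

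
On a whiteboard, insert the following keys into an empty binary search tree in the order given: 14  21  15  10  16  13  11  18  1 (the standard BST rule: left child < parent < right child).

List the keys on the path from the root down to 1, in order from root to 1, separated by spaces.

14 10 1

14: root
21: right child of 14 (depth 1)
15: left child of 21 (depth 2)
10: left child of 14 (depth 1)
16: right child of 15 (depth 3)
13: right child of 10 (depth 2)
11: left child of 13 (depth 3)
18: right child of 16 (depth 4)
1: left child of 10 (depth 2)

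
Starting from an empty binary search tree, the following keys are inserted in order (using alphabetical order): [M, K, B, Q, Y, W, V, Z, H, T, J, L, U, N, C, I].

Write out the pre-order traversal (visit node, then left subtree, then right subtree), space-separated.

Resulting structure (node: left, right):
  M: L=K, R=Q
  K: L=B, R=L
  B: L=–, R=H
  Q: L=N, R=Y
  Y: L=W, R=Z
  W: L=V, R=–
  V: L=T, R=–
  Z: L=–, R=–
  H: L=C, R=J
  T: L=–, R=U
  J: L=I, R=–
  L: L=–, R=–
  U: L=–, R=–
  N: L=–, R=–
  C: L=–, R=–
  I: L=–, R=–

M K B H C J I L Q N Y W V T U Z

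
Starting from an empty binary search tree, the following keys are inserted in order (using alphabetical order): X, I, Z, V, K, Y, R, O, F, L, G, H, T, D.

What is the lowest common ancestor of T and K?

K

Insert X: tree is empty, so X becomes the root.
Insert I: I < X → go left. Place as left child of X.
Insert Z: Z > X → go right. Place as right child of X.
Insert V: V < X → go left; V > I → go right. Place as right child of I.
Insert K: K < X → go left; K > I → go right; K < V → go left. Place as left child of V.
Insert Y: Y > X → go right; Y < Z → go left. Place as left child of Z.
Insert R: R < X → go left; R > I → go right; R < V → go left; R > K → go right. Place as right child of K.
Insert O: O < X → go left; O > I → go right; O < V → go left; O > K → go right; O < R → go left. Place as left child of R.
Insert F: F < X → go left; F < I → go left. Place as left child of I.
Insert L: L < X → go left; L > I → go right; L < V → go left; L > K → go right; L < R → go left; L < O → go left. Place as left child of O.
Insert G: G < X → go left; G < I → go left; G > F → go right. Place as right child of F.
Insert H: H < X → go left; H < I → go left; H > F → go right; H > G → go right. Place as right child of G.
Insert T: T < X → go left; T > I → go right; T < V → go left; T > K → go right; T > R → go right. Place as right child of R.
Insert D: D < X → go left; D < I → go left; D < F → go left. Place as left child of F.

Path to T: X → I → V → K → R → T
Path to K: X → I → V → K
K lies on both paths and is an ancestor of the other node.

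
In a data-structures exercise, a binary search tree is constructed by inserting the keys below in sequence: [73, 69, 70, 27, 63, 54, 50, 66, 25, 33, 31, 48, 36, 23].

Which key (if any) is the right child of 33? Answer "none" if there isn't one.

48

73: root
69: left child of 73 (depth 1)
70: right child of 69 (depth 2)
27: left child of 69 (depth 2)
63: right child of 27 (depth 3)
54: left child of 63 (depth 4)
50: left child of 54 (depth 5)
66: right child of 63 (depth 4)
25: left child of 27 (depth 3)
33: left child of 50 (depth 6)
31: left child of 33 (depth 7)
48: right child of 33 (depth 7)
36: left child of 48 (depth 8)
23: left child of 25 (depth 4)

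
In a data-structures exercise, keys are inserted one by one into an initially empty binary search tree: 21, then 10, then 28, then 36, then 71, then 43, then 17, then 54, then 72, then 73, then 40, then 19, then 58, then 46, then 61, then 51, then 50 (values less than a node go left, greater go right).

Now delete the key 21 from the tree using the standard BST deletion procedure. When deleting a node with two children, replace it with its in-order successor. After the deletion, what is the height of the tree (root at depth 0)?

21: root
10: left child of 21 (depth 1)
28: right child of 21 (depth 1)
36: right child of 28 (depth 2)
71: right child of 36 (depth 3)
43: left child of 71 (depth 4)
17: right child of 10 (depth 2)
54: right child of 43 (depth 5)
72: right child of 71 (depth 4)
73: right child of 72 (depth 5)
40: left child of 43 (depth 5)
19: right child of 17 (depth 3)
58: right child of 54 (depth 6)
46: left child of 54 (depth 6)
61: right child of 58 (depth 7)
51: right child of 46 (depth 7)
50: left child of 51 (depth 8)

Delete 21 (two children — replace with in-order successor).
After deletion, deepest node is 50 at depth 7.

7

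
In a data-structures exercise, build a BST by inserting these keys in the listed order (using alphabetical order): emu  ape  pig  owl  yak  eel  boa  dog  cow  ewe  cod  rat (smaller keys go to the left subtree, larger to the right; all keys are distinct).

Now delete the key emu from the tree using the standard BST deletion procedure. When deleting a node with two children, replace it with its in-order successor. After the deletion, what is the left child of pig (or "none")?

Insert emu: tree is empty, so emu becomes the root.
Insert ape: ape < emu → go left. Place as left child of emu.
Insert pig: pig > emu → go right. Place as right child of emu.
Insert owl: owl > emu → go right; owl < pig → go left. Place as left child of pig.
Insert yak: yak > emu → go right; yak > pig → go right. Place as right child of pig.
Insert eel: eel < emu → go left; eel > ape → go right. Place as right child of ape.
Insert boa: boa < emu → go left; boa > ape → go right; boa < eel → go left. Place as left child of eel.
Insert dog: dog < emu → go left; dog > ape → go right; dog < eel → go left; dog > boa → go right. Place as right child of boa.
Insert cow: cow < emu → go left; cow > ape → go right; cow < eel → go left; cow > boa → go right; cow < dog → go left. Place as left child of dog.
Insert ewe: ewe > emu → go right; ewe < pig → go left; ewe < owl → go left. Place as left child of owl.
Insert cod: cod < emu → go left; cod > ape → go right; cod < eel → go left; cod > boa → go right; cod < dog → go left; cod < cow → go left. Place as left child of cow.
Insert rat: rat > emu → go right; rat > pig → go right; rat < yak → go left. Place as left child of yak.

Delete emu (two children — replace with in-order successor).
After deletion, pig's left child: owl.

owl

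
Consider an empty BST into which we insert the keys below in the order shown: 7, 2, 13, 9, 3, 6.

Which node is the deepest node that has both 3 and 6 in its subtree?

Insert 7: tree is empty, so 7 becomes the root.
Insert 2: 2 < 7 → go left. Place as left child of 7.
Insert 13: 13 > 7 → go right. Place as right child of 7.
Insert 9: 9 > 7 → go right; 9 < 13 → go left. Place as left child of 13.
Insert 3: 3 < 7 → go left; 3 > 2 → go right. Place as right child of 2.
Insert 6: 6 < 7 → go left; 6 > 2 → go right; 6 > 3 → go right. Place as right child of 3.

Path to 3: 7 → 2 → 3
Path to 6: 7 → 2 → 3 → 6
3 lies on both paths and is an ancestor of the other node.

3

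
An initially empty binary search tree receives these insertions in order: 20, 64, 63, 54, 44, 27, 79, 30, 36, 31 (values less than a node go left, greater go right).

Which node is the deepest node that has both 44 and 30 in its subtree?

20: root
64: right child of 20 (depth 1)
63: left child of 64 (depth 2)
54: left child of 63 (depth 3)
44: left child of 54 (depth 4)
27: left child of 44 (depth 5)
79: right child of 64 (depth 2)
30: right child of 27 (depth 6)
36: right child of 30 (depth 7)
31: left child of 36 (depth 8)

Path to 44: 20 → 64 → 63 → 54 → 44
Path to 30: 20 → 64 → 63 → 54 → 44 → 27 → 30
44 lies on both paths and is an ancestor of the other node.

44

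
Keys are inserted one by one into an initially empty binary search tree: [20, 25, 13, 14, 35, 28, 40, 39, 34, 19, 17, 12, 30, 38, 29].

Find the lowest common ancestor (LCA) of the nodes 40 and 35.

35

20: root
25: right child of 20 (depth 1)
13: left child of 20 (depth 1)
14: right child of 13 (depth 2)
35: right child of 25 (depth 2)
28: left child of 35 (depth 3)
40: right child of 35 (depth 3)
39: left child of 40 (depth 4)
34: right child of 28 (depth 4)
19: right child of 14 (depth 3)
17: left child of 19 (depth 4)
12: left child of 13 (depth 2)
30: left child of 34 (depth 5)
38: left child of 39 (depth 5)
29: left child of 30 (depth 6)

Path to 40: 20 → 25 → 35 → 40
Path to 35: 20 → 25 → 35
35 lies on both paths and is an ancestor of the other node.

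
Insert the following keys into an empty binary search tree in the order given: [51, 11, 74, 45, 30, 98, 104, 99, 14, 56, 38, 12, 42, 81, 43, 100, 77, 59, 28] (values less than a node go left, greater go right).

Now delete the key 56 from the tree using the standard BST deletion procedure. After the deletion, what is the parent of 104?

51: root
11: left child of 51 (depth 1)
74: right child of 51 (depth 1)
45: right child of 11 (depth 2)
30: left child of 45 (depth 3)
98: right child of 74 (depth 2)
104: right child of 98 (depth 3)
99: left child of 104 (depth 4)
14: left child of 30 (depth 4)
56: left child of 74 (depth 2)
38: right child of 30 (depth 4)
12: left child of 14 (depth 5)
42: right child of 38 (depth 5)
81: left child of 98 (depth 3)
43: right child of 42 (depth 6)
100: right child of 99 (depth 5)
77: left child of 81 (depth 4)
59: right child of 56 (depth 3)
28: right child of 14 (depth 5)

Delete 56 (at most one child — splice it out).
After deletion, 104's parent is 98.

98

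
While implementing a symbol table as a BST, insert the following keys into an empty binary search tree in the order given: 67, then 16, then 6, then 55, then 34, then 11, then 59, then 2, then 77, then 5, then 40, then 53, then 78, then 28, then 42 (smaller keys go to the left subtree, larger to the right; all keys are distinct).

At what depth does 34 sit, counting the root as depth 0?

Insert 67: tree is empty, so 67 becomes the root.
Insert 16: 16 < 67 → go left. Place as left child of 67.
Insert 6: 6 < 67 → go left; 6 < 16 → go left. Place as left child of 16.
Insert 55: 55 < 67 → go left; 55 > 16 → go right. Place as right child of 16.
Insert 34: 34 < 67 → go left; 34 > 16 → go right; 34 < 55 → go left. Place as left child of 55.
Insert 11: 11 < 67 → go left; 11 < 16 → go left; 11 > 6 → go right. Place as right child of 6.
Insert 59: 59 < 67 → go left; 59 > 16 → go right; 59 > 55 → go right. Place as right child of 55.
Insert 2: 2 < 67 → go left; 2 < 16 → go left; 2 < 6 → go left. Place as left child of 6.
Insert 77: 77 > 67 → go right. Place as right child of 67.
Insert 5: 5 < 67 → go left; 5 < 16 → go left; 5 < 6 → go left; 5 > 2 → go right. Place as right child of 2.
Insert 40: 40 < 67 → go left; 40 > 16 → go right; 40 < 55 → go left; 40 > 34 → go right. Place as right child of 34.
Insert 53: 53 < 67 → go left; 53 > 16 → go right; 53 < 55 → go left; 53 > 34 → go right; 53 > 40 → go right. Place as right child of 40.
Insert 78: 78 > 67 → go right; 78 > 77 → go right. Place as right child of 77.
Insert 28: 28 < 67 → go left; 28 > 16 → go right; 28 < 55 → go left; 28 < 34 → go left. Place as left child of 34.
Insert 42: 42 < 67 → go left; 42 > 16 → go right; 42 < 55 → go left; 42 > 34 → go right; 42 > 40 → go right; 42 < 53 → go left. Place as left child of 53.

Path to 34: 67 → 16 → 55 → 34, which is 3 edges.

3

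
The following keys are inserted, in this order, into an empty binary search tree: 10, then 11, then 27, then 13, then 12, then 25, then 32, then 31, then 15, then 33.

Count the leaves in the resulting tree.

10: root
11: right child of 10 (depth 1)
27: right child of 11 (depth 2)
13: left child of 27 (depth 3)
12: left child of 13 (depth 4)
25: right child of 13 (depth 4)
32: right child of 27 (depth 3)
31: left child of 32 (depth 4)
15: left child of 25 (depth 5)
33: right child of 32 (depth 4)

Leaves: 12, 15, 31, 33 — 4 in total.

4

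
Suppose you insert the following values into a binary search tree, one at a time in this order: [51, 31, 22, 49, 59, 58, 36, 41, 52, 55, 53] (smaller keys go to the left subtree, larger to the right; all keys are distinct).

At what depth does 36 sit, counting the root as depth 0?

3

Insert 51: tree is empty, so 51 becomes the root.
Insert 31: 31 < 51 → go left. Place as left child of 51.
Insert 22: 22 < 51 → go left; 22 < 31 → go left. Place as left child of 31.
Insert 49: 49 < 51 → go left; 49 > 31 → go right. Place as right child of 31.
Insert 59: 59 > 51 → go right. Place as right child of 51.
Insert 58: 58 > 51 → go right; 58 < 59 → go left. Place as left child of 59.
Insert 36: 36 < 51 → go left; 36 > 31 → go right; 36 < 49 → go left. Place as left child of 49.
Insert 41: 41 < 51 → go left; 41 > 31 → go right; 41 < 49 → go left; 41 > 36 → go right. Place as right child of 36.
Insert 52: 52 > 51 → go right; 52 < 59 → go left; 52 < 58 → go left. Place as left child of 58.
Insert 55: 55 > 51 → go right; 55 < 59 → go left; 55 < 58 → go left; 55 > 52 → go right. Place as right child of 52.
Insert 53: 53 > 51 → go right; 53 < 59 → go left; 53 < 58 → go left; 53 > 52 → go right; 53 < 55 → go left. Place as left child of 55.

Path to 36: 51 → 31 → 49 → 36, which is 3 edges.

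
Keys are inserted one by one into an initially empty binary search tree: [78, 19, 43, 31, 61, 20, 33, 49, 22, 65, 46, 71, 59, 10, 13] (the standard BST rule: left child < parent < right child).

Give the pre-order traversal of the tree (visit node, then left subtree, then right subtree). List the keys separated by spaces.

Insert 78: tree is empty, so 78 becomes the root.
Insert 19: 19 < 78 → go left. Place as left child of 78.
Insert 43: 43 < 78 → go left; 43 > 19 → go right. Place as right child of 19.
Insert 31: 31 < 78 → go left; 31 > 19 → go right; 31 < 43 → go left. Place as left child of 43.
Insert 61: 61 < 78 → go left; 61 > 19 → go right; 61 > 43 → go right. Place as right child of 43.
Insert 20: 20 < 78 → go left; 20 > 19 → go right; 20 < 43 → go left; 20 < 31 → go left. Place as left child of 31.
Insert 33: 33 < 78 → go left; 33 > 19 → go right; 33 < 43 → go left; 33 > 31 → go right. Place as right child of 31.
Insert 49: 49 < 78 → go left; 49 > 19 → go right; 49 > 43 → go right; 49 < 61 → go left. Place as left child of 61.
Insert 22: 22 < 78 → go left; 22 > 19 → go right; 22 < 43 → go left; 22 < 31 → go left; 22 > 20 → go right. Place as right child of 20.
Insert 65: 65 < 78 → go left; 65 > 19 → go right; 65 > 43 → go right; 65 > 61 → go right. Place as right child of 61.
Insert 46: 46 < 78 → go left; 46 > 19 → go right; 46 > 43 → go right; 46 < 61 → go left; 46 < 49 → go left. Place as left child of 49.
Insert 71: 71 < 78 → go left; 71 > 19 → go right; 71 > 43 → go right; 71 > 61 → go right; 71 > 65 → go right. Place as right child of 65.
Insert 59: 59 < 78 → go left; 59 > 19 → go right; 59 > 43 → go right; 59 < 61 → go left; 59 > 49 → go right. Place as right child of 49.
Insert 10: 10 < 78 → go left; 10 < 19 → go left. Place as left child of 19.
Insert 13: 13 < 78 → go left; 13 < 19 → go left; 13 > 10 → go right. Place as right child of 10.

78 19 10 13 43 31 20 22 33 61 49 46 59 65 71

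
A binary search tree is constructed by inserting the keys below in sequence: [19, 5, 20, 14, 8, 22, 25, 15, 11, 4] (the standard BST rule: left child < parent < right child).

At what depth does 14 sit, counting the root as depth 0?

19: root
5: left child of 19 (depth 1)
20: right child of 19 (depth 1)
14: right child of 5 (depth 2)
8: left child of 14 (depth 3)
22: right child of 20 (depth 2)
25: right child of 22 (depth 3)
15: right child of 14 (depth 3)
11: right child of 8 (depth 4)
4: left child of 5 (depth 2)

Path to 14: 19 → 5 → 14, which is 2 edges.

2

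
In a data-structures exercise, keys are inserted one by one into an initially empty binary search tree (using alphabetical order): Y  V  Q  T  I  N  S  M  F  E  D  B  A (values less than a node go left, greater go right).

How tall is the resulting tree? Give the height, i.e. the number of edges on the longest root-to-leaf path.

8

Insert Y: tree is empty, so Y becomes the root.
Insert V: V < Y → go left. Place as left child of Y.
Insert Q: Q < Y → go left; Q < V → go left. Place as left child of V.
Insert T: T < Y → go left; T < V → go left; T > Q → go right. Place as right child of Q.
Insert I: I < Y → go left; I < V → go left; I < Q → go left. Place as left child of Q.
Insert N: N < Y → go left; N < V → go left; N < Q → go left; N > I → go right. Place as right child of I.
Insert S: S < Y → go left; S < V → go left; S > Q → go right; S < T → go left. Place as left child of T.
Insert M: M < Y → go left; M < V → go left; M < Q → go left; M > I → go right; M < N → go left. Place as left child of N.
Insert F: F < Y → go left; F < V → go left; F < Q → go left; F < I → go left. Place as left child of I.
Insert E: E < Y → go left; E < V → go left; E < Q → go left; E < I → go left; E < F → go left. Place as left child of F.
Insert D: D < Y → go left; D < V → go left; D < Q → go left; D < I → go left; D < F → go left; D < E → go left. Place as left child of E.
Insert B: B < Y → go left; B < V → go left; B < Q → go left; B < I → go left; B < F → go left; B < E → go left; B < D → go left. Place as left child of D.
Insert A: A < Y → go left; A < V → go left; A < Q → go left; A < I → go left; A < F → go left; A < E → go left; A < D → go left; A < B → go left. Place as left child of B.

The deepest node is A at depth 8.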